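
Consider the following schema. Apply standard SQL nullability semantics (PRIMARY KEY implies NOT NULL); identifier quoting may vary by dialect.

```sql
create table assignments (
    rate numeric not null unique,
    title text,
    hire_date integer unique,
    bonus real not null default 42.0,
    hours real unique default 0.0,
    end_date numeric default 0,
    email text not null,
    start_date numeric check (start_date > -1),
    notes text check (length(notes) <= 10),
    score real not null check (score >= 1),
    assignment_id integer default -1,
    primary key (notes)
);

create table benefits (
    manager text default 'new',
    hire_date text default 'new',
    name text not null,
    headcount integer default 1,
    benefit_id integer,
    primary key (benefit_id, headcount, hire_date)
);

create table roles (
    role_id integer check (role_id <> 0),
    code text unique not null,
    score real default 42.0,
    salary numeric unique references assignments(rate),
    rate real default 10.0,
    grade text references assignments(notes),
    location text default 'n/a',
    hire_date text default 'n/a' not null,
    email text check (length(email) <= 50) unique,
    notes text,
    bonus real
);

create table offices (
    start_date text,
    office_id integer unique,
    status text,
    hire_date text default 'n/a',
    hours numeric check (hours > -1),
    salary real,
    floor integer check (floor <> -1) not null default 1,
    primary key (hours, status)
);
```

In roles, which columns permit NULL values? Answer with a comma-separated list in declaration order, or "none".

- role_id: CHECK does not forbid NULL (a CHECK constraint passes when its expression is NULL) → nullable.
- code: declared NOT NULL → not nullable.
- score: DEFAULT only fills an omitted column; an explicit NULL is still allowed → nullable.
- salary: a foreign key column may be NULL unless separately constrained → nullable.
- rate: DEFAULT only fills an omitted column; an explicit NULL is still allowed → nullable.
- grade: a foreign key column may be NULL unless separately constrained → nullable.
- location: DEFAULT only fills an omitted column; an explicit NULL is still allowed → nullable.
- hire_date: declared NOT NULL → not nullable.
- email: CHECK does not forbid NULL (a CHECK constraint passes when its expression is NULL) → nullable.
- notes: no NOT NULL constraint applies → nullable.
- bonus: no NOT NULL constraint applies → nullable.

role_id, score, salary, rate, grade, location, email, notes, bonus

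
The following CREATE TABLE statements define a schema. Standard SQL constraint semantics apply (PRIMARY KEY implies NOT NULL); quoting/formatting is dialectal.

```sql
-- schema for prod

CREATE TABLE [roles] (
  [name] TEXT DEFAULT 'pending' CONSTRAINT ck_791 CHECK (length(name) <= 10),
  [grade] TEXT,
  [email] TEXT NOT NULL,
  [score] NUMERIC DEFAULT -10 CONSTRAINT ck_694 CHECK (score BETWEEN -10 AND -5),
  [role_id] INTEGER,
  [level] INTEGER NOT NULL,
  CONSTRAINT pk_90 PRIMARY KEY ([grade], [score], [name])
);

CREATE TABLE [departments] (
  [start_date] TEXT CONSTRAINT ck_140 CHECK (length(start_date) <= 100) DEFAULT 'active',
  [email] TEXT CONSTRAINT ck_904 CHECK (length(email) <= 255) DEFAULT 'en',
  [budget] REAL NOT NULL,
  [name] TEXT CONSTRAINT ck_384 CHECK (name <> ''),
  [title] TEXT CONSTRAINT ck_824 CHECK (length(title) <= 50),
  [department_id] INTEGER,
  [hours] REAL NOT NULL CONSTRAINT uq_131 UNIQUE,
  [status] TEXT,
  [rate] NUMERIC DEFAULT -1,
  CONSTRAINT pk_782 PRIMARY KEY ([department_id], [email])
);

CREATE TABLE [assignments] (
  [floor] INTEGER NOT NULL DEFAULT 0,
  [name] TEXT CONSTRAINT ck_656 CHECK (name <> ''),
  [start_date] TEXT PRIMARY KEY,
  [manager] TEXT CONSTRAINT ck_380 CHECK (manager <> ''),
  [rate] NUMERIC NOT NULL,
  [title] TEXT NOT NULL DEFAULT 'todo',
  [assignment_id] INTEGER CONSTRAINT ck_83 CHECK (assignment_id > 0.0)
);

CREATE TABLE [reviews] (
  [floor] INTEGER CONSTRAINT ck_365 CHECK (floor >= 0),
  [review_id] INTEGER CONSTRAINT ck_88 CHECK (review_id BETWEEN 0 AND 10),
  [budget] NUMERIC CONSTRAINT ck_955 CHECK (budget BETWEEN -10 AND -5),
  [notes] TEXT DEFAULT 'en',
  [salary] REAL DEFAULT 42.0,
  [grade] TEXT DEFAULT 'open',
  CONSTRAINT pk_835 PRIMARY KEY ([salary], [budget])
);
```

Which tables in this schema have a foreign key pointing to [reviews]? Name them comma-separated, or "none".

No REFERENCES clause anywhere in the schema names reviews.

none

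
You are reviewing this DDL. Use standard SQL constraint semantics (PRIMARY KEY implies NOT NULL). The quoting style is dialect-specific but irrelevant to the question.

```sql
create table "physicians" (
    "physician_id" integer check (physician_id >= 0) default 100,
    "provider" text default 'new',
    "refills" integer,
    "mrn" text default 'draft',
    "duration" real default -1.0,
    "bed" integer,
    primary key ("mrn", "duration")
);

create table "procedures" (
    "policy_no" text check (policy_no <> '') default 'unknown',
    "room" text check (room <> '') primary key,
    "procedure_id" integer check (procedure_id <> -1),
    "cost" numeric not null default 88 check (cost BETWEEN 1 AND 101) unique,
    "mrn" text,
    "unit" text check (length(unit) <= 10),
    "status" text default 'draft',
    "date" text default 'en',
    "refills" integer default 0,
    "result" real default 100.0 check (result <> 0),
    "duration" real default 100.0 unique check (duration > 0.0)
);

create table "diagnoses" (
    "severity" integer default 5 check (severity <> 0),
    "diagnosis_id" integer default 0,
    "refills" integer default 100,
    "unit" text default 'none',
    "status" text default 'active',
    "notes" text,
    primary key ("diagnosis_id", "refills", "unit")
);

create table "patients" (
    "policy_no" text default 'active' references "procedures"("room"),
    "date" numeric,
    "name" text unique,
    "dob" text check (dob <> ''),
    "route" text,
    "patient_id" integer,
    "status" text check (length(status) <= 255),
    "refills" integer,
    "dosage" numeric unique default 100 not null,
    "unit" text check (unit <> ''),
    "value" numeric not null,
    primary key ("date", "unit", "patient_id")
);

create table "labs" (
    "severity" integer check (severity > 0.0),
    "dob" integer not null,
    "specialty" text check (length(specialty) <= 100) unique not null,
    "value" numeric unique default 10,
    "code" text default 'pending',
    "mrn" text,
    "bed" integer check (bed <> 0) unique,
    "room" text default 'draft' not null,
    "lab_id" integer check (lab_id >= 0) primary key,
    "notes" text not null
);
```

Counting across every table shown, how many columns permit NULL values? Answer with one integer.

physicians: 4 nullable (physician_id, provider, refills, bed — PK (mrn, duration) and explicit NOT NULL columns excluded).
procedures: 9 nullable (policy_no, procedure_id, mrn, unit, status, date, refills, result, duration — PK (room) and explicit NOT NULL columns excluded).
diagnoses: 3 nullable (severity, status, notes — PK (diagnosis_id, refills, unit) and explicit NOT NULL columns excluded).
patients: 6 nullable (policy_no, name, dob, route, status, refills — PK (date, unit, patient_id) and explicit NOT NULL columns excluded).
labs: 5 nullable (severity, value, code, mrn, bed — PK (lab_id) and explicit NOT NULL columns excluded).
Total: 4 + 9 + 3 + 6 + 5 = 27.

27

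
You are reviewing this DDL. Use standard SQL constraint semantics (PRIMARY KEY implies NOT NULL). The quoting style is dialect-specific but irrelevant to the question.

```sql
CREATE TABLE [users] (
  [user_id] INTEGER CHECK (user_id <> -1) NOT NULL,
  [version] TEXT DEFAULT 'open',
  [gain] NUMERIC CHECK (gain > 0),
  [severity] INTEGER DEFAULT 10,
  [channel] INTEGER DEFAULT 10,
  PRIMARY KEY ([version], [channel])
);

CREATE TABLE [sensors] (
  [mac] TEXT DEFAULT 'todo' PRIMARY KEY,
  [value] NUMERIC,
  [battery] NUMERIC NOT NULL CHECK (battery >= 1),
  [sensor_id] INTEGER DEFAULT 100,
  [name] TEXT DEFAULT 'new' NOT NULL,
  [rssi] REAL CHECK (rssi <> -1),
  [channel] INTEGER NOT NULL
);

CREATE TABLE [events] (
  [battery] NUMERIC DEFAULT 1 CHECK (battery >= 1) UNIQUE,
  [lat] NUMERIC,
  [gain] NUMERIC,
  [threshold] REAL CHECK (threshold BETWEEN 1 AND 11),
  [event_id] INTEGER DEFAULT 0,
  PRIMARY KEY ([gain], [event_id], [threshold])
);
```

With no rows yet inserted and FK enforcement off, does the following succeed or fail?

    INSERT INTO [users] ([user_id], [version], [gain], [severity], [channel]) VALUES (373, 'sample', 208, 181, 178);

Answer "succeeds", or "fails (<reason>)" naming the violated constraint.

succeeds

NOT NULL columns: channel is supplied; user_id is supplied; version is supplied.
CHECK constraints: 373 satisfies (user_id <> -1); 208 satisfies (gain > 0).
No constraint is violated.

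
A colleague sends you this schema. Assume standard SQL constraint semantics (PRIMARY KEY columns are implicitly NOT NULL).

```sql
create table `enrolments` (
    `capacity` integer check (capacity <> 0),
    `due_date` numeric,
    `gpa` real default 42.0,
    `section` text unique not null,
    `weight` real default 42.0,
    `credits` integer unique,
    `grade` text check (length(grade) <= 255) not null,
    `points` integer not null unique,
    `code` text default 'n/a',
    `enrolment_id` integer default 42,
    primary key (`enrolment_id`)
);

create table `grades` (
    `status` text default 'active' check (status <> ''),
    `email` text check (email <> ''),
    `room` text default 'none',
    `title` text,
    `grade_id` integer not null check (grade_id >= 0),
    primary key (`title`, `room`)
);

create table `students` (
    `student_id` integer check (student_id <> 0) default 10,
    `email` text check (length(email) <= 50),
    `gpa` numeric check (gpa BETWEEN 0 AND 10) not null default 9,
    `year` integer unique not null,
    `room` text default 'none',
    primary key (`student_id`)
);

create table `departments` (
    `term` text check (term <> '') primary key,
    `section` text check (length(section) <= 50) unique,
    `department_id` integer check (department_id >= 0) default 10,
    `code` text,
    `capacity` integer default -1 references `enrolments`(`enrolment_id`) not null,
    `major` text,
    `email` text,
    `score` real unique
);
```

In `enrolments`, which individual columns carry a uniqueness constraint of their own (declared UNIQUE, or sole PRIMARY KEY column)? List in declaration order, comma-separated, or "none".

- capacity: no UNIQUE or single-column PK constraint.
- due_date: no UNIQUE or single-column PK constraint.
- gpa: no UNIQUE or single-column PK constraint.
- section: declared UNIQUE → unique.
- weight: no UNIQUE or single-column PK constraint.
- credits: declared UNIQUE → unique.
- grade: no UNIQUE or single-column PK constraint.
- points: declared UNIQUE → unique.
- code: no UNIQUE or single-column PK constraint.
- enrolment_id: single-column PRIMARY KEY → unique.

section, credits, points, enrolment_id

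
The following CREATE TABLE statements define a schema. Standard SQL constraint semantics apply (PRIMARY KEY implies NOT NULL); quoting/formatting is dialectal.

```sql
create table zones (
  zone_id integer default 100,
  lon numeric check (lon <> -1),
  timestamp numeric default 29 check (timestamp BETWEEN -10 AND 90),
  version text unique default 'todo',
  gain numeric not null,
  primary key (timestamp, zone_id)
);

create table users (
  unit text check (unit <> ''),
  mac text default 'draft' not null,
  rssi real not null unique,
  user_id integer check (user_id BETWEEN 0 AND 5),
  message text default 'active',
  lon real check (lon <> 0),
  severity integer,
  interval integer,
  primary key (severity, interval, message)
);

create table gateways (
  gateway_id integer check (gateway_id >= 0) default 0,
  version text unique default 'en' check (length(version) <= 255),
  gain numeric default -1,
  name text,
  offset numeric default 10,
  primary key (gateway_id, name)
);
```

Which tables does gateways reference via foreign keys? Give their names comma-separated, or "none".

none

No column in gateways has a REFERENCES clause.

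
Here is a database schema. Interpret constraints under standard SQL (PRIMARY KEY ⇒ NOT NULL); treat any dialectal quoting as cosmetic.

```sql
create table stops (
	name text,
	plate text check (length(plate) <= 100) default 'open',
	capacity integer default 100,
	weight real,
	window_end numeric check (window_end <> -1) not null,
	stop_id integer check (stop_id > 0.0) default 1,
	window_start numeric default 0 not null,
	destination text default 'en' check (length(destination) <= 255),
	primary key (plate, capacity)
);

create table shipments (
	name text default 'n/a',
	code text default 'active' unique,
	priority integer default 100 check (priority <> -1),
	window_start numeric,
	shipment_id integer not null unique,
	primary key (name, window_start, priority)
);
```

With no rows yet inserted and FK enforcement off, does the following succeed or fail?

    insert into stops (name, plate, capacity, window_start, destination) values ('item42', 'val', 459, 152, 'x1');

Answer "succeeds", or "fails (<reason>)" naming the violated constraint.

fails (NOT NULL on window_end)

window_end is omitted from the column list and has no DEFAULT, so it would receive NULL.
But window_end is declared NOT NULL.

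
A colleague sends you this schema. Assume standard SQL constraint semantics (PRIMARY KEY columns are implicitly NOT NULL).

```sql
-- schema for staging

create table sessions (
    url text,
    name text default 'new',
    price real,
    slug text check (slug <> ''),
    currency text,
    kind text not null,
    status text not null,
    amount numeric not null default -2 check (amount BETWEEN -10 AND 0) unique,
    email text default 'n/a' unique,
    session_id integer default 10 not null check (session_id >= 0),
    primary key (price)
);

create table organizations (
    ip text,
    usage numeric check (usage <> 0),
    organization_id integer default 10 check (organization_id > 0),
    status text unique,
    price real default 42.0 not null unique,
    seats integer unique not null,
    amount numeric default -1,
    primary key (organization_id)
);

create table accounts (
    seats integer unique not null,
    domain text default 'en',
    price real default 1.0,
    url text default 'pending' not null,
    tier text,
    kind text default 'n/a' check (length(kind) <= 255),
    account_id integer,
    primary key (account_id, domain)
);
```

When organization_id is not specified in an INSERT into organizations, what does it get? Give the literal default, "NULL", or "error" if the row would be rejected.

organization_id has an explicit DEFAULT 10.
When the column is omitted from an INSERT, that default is used.

10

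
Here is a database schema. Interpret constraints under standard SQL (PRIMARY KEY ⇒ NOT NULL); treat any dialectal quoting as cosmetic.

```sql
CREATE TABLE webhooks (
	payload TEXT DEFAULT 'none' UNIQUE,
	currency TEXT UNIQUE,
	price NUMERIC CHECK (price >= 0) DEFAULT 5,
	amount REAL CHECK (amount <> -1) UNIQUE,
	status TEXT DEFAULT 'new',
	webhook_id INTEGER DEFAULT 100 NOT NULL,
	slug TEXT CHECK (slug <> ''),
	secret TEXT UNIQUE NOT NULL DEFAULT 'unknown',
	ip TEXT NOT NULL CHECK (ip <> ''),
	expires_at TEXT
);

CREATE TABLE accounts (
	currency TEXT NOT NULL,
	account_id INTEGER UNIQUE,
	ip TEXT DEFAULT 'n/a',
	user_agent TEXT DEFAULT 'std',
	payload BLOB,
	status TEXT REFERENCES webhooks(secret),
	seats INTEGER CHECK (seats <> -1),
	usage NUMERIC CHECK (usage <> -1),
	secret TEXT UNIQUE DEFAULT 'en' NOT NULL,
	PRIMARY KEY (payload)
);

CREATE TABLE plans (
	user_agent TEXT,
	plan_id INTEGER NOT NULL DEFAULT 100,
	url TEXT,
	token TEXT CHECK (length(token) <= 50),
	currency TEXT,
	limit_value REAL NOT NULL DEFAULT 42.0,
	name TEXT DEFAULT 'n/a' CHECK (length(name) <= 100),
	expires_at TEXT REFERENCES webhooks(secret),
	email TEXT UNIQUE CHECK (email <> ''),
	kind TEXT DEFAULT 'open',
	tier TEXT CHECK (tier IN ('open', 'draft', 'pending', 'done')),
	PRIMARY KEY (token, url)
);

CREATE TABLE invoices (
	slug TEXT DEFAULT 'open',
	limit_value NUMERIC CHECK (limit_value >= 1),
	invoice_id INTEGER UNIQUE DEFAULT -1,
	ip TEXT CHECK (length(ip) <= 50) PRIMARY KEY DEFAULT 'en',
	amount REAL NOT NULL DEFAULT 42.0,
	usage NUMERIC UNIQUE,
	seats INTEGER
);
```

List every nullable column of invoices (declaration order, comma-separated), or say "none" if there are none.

slug, limit_value, invoice_id, usage, seats

- slug: DEFAULT only fills an omitted column; an explicit NULL is still allowed → nullable.
- limit_value: CHECK does not forbid NULL (a CHECK constraint passes when its expression is NULL) → nullable.
- invoice_id: UNIQUE does not imply NOT NULL → nullable.
- ip: part of the PRIMARY KEY, which implies NOT NULL → not nullable.
- amount: declared NOT NULL → not nullable.
- usage: UNIQUE does not imply NOT NULL → nullable.
- seats: no NOT NULL constraint applies → nullable.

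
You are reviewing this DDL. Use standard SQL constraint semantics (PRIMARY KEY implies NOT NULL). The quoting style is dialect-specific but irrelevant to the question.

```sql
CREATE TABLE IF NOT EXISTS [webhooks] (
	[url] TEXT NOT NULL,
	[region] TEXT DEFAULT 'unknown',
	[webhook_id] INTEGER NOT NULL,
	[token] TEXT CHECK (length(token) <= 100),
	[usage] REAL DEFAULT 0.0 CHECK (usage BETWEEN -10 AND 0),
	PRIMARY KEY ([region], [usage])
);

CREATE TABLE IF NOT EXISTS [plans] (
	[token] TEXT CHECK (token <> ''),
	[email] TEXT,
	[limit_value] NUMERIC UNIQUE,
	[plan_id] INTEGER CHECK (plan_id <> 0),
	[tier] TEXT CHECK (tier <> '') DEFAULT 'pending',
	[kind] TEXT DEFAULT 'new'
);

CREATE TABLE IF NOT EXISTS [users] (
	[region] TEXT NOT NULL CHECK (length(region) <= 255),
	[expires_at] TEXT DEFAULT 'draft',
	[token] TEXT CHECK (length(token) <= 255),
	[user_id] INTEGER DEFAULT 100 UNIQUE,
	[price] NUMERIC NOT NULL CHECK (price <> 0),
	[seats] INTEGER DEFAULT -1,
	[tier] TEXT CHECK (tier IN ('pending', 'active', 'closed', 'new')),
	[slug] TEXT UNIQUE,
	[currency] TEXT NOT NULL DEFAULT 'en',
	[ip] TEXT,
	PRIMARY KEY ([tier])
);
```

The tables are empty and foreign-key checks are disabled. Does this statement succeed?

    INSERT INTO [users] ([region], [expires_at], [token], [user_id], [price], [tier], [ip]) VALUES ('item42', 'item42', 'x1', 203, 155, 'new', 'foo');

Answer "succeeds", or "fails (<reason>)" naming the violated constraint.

NOT NULL columns: currency defaults to 'en'; price is supplied; region is supplied; tier is supplied.
CHECK constraints: 'item42' satisfies (length(region) <= 255); 'x1' satisfies (length(token) <= 255); 155 satisfies (price <> 0); 'new' satisfies (tier IN ('pending', 'active', 'closed', 'new')).
No constraint is violated.

succeeds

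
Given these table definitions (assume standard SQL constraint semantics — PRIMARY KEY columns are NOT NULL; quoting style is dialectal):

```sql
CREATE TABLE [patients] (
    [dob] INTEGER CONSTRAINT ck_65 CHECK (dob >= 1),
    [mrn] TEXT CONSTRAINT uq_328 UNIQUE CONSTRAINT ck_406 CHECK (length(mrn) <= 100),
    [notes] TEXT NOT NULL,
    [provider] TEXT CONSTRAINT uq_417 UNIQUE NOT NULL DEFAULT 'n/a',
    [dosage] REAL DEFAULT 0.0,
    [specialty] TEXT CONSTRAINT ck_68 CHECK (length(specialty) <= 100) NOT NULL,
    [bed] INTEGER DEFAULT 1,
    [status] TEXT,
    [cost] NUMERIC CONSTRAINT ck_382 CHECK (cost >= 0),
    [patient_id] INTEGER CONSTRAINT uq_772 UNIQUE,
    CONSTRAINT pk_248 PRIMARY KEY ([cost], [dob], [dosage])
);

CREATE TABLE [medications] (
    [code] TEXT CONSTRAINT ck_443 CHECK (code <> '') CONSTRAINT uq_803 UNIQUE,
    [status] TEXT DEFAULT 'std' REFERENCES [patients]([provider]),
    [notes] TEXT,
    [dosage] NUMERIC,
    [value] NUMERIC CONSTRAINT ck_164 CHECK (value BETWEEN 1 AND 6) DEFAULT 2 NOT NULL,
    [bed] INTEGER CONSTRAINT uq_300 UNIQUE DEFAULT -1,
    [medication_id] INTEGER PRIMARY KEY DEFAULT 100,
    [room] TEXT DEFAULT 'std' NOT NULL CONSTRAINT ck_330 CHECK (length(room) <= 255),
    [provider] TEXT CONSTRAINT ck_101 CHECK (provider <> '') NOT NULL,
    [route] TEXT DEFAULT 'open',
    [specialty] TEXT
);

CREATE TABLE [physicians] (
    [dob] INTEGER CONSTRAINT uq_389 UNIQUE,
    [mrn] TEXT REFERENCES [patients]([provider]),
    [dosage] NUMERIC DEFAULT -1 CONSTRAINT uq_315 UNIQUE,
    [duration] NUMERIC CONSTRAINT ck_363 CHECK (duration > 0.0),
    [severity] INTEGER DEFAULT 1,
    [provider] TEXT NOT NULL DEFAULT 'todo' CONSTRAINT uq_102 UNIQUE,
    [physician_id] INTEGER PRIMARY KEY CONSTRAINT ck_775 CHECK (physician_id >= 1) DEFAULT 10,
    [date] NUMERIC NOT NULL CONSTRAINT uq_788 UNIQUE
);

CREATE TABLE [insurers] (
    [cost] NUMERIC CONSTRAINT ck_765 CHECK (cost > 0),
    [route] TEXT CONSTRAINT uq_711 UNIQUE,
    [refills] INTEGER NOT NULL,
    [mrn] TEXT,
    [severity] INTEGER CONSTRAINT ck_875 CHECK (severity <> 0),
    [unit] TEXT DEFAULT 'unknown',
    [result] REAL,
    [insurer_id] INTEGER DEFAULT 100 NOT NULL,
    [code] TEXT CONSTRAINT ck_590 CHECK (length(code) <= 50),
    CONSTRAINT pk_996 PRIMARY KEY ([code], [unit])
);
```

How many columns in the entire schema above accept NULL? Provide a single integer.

21

patients: 4 nullable (mrn, bed, status, patient_id — PK (cost, dob, dosage) and explicit NOT NULL columns excluded).
medications: 7 nullable (code, status, notes, dosage, bed, route, specialty — PK (medication_id) and explicit NOT NULL columns excluded).
physicians: 5 nullable (dob, mrn, dosage, duration, severity — PK (physician_id) and explicit NOT NULL columns excluded).
insurers: 5 nullable (cost, route, mrn, severity, result — PK (code, unit) and explicit NOT NULL columns excluded).
Total: 4 + 7 + 5 + 5 = 21.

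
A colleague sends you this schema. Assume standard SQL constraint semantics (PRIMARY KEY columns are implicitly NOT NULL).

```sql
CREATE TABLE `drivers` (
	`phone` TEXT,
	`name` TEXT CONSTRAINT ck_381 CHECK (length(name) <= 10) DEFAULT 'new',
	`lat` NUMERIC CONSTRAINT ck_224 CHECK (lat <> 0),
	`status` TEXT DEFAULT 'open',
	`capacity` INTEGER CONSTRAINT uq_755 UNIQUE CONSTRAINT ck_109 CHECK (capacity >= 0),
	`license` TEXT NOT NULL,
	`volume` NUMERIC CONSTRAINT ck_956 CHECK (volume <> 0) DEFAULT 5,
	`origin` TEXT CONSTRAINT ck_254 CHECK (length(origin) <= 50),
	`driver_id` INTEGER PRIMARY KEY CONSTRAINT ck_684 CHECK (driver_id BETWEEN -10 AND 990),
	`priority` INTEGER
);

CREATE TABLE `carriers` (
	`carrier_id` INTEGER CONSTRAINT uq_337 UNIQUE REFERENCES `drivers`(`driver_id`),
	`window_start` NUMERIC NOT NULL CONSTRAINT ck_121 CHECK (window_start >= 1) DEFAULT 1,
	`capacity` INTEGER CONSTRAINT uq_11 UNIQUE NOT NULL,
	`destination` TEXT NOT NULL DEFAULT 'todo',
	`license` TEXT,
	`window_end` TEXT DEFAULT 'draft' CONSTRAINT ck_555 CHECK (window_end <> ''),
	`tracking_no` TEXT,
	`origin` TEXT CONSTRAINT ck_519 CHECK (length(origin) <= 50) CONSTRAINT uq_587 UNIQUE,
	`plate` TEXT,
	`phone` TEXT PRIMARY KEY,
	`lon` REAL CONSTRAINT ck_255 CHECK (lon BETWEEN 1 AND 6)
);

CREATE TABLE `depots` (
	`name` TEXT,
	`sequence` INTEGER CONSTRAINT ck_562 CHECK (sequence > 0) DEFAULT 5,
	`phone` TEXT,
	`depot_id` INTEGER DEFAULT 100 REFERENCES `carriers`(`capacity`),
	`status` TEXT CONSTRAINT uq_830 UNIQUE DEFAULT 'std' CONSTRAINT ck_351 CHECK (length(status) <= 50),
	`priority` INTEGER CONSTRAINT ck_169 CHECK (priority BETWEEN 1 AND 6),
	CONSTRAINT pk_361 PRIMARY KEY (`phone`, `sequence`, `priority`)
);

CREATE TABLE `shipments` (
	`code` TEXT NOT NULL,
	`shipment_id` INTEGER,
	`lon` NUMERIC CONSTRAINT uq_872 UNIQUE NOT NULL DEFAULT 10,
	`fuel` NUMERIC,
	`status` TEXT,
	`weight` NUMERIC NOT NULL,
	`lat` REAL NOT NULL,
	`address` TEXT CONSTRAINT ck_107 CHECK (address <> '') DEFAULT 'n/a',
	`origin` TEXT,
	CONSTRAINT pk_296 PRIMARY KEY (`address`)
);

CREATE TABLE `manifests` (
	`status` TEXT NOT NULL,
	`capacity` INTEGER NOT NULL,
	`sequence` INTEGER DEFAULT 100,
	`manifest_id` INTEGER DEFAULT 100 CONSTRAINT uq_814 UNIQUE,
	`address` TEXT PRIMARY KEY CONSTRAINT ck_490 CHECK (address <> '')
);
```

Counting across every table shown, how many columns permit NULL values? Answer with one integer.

24

drivers: 8 nullable (phone, name, lat, status, capacity, volume, origin, priority — PK (driver_id) and explicit NOT NULL columns excluded).
carriers: 7 nullable (carrier_id, license, window_end, tracking_no, origin, plate, lon — PK (phone) and explicit NOT NULL columns excluded).
depots: 3 nullable (name, depot_id, status — PK (phone, sequence, priority) and explicit NOT NULL columns excluded).
shipments: 4 nullable (shipment_id, fuel, status, origin — PK (address) and explicit NOT NULL columns excluded).
manifests: 2 nullable (sequence, manifest_id — PK (address) and explicit NOT NULL columns excluded).
Total: 8 + 7 + 3 + 4 + 2 = 24.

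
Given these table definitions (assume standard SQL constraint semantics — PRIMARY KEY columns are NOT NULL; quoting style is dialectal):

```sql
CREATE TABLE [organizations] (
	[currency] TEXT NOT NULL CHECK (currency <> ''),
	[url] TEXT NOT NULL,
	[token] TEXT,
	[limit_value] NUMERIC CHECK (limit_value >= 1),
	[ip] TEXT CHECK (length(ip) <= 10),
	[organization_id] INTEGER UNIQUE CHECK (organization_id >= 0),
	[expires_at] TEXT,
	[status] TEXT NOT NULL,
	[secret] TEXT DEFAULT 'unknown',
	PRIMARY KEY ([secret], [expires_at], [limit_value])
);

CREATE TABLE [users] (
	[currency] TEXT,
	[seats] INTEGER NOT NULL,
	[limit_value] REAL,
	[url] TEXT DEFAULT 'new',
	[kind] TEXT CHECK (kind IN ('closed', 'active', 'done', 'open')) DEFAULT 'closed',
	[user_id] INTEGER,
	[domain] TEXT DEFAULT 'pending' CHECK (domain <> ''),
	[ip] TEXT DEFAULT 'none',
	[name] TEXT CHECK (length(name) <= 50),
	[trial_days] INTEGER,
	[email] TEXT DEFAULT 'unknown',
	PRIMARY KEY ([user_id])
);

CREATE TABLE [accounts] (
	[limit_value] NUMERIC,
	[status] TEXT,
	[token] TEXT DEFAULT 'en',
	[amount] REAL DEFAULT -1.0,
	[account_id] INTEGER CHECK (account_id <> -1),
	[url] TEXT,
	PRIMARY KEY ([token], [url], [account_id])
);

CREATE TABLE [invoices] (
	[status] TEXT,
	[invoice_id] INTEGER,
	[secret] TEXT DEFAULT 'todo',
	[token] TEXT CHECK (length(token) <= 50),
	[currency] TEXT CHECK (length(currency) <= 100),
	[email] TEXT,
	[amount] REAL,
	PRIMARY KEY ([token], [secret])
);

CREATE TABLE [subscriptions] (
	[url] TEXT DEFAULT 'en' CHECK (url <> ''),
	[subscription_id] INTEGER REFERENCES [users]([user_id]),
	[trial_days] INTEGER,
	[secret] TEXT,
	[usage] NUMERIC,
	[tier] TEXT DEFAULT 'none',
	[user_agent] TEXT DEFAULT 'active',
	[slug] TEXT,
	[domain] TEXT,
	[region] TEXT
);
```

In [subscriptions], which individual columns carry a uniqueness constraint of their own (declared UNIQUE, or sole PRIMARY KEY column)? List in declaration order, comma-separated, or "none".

- url: no UNIQUE or single-column PK constraint.
- subscription_id: no UNIQUE or single-column PK constraint.
- trial_days: no UNIQUE or single-column PK constraint.
- secret: no UNIQUE or single-column PK constraint.
- usage: no UNIQUE or single-column PK constraint.
- tier: no UNIQUE or single-column PK constraint.
- user_agent: no UNIQUE or single-column PK constraint.
- slug: no UNIQUE or single-column PK constraint.
- domain: no UNIQUE or single-column PK constraint.
- region: no UNIQUE or single-column PK constraint.

none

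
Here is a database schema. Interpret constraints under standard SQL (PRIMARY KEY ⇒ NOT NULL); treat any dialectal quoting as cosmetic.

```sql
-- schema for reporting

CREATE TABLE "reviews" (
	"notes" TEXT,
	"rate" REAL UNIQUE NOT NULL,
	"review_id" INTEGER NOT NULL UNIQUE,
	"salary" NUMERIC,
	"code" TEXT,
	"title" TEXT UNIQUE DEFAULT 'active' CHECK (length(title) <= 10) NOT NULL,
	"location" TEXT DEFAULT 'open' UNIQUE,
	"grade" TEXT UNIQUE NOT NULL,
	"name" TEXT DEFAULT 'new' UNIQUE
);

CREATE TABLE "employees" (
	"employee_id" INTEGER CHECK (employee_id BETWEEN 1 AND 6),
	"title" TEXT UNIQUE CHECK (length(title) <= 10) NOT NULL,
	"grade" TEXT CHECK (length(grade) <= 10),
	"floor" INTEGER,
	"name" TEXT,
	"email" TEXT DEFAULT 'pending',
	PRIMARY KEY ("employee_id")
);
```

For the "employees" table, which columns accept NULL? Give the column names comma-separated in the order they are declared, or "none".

- employee_id: part of the PRIMARY KEY, which implies NOT NULL → not nullable.
- title: declared NOT NULL → not nullable.
- grade: CHECK does not forbid NULL (a CHECK constraint passes when its expression is NULL) → nullable.
- floor: no NOT NULL constraint applies → nullable.
- name: no NOT NULL constraint applies → nullable.
- email: DEFAULT only fills an omitted column; an explicit NULL is still allowed → nullable.

grade, floor, name, email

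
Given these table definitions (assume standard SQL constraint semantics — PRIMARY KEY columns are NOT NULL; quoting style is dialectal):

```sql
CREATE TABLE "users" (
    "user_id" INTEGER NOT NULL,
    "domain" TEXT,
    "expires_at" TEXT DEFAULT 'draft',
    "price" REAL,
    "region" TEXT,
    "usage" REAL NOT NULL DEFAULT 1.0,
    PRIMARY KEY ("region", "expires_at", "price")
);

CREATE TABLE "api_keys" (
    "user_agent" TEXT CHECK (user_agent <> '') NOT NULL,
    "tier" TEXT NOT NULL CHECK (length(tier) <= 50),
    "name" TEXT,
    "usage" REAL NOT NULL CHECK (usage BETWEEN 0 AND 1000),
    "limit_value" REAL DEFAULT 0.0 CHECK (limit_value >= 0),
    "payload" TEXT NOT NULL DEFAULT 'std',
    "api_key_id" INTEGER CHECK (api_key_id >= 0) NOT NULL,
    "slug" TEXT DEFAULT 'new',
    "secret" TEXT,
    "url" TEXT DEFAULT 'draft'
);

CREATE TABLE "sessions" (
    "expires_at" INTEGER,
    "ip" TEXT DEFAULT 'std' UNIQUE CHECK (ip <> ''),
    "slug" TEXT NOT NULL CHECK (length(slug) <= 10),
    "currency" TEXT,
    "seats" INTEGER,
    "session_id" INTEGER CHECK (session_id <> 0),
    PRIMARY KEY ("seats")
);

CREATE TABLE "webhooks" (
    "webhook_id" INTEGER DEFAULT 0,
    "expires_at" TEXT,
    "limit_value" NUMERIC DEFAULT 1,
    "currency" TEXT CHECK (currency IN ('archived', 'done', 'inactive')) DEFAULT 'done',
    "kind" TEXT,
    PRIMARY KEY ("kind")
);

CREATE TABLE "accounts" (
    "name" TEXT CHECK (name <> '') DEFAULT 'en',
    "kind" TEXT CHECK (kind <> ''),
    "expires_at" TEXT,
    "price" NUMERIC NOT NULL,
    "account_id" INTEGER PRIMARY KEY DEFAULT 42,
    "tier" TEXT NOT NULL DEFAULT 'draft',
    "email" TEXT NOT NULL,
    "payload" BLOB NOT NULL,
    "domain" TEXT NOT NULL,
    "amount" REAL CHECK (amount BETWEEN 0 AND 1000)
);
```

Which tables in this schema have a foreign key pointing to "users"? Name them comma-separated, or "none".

none

No REFERENCES clause anywhere in the schema names users.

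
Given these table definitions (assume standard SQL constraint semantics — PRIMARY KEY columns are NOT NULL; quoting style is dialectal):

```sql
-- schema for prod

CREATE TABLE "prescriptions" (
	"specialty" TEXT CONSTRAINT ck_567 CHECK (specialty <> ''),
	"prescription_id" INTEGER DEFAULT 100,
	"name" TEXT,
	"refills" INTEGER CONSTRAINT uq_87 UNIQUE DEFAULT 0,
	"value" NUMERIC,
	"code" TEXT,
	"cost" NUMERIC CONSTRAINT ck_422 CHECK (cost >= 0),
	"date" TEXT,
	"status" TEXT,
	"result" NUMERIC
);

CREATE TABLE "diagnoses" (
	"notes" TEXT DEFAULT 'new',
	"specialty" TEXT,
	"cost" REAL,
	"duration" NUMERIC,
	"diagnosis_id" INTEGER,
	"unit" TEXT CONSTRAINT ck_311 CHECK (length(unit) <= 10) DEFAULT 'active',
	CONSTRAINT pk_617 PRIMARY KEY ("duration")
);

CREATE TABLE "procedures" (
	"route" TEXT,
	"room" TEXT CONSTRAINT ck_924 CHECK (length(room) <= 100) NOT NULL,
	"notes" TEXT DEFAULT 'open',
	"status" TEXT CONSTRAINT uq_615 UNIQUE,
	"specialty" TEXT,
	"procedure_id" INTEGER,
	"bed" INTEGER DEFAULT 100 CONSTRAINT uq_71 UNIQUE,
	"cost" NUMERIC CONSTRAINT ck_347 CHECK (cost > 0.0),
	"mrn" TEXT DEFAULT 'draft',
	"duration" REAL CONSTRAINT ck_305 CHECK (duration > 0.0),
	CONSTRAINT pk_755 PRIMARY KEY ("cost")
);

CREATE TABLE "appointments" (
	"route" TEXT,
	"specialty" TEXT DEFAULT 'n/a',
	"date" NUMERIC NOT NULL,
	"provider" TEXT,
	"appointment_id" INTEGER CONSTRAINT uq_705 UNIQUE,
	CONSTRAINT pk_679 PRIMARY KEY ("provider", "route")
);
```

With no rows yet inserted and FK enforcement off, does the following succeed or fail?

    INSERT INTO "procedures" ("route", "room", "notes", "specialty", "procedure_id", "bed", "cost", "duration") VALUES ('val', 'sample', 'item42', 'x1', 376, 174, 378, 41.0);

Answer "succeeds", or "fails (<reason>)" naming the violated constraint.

NOT NULL columns: cost is supplied; room is supplied.
CHECK constraints: 'sample' satisfies (length(room) <= 100); 378 satisfies (cost > 0.0); 41.0 satisfies (duration > 0.0).
No constraint is violated.

succeeds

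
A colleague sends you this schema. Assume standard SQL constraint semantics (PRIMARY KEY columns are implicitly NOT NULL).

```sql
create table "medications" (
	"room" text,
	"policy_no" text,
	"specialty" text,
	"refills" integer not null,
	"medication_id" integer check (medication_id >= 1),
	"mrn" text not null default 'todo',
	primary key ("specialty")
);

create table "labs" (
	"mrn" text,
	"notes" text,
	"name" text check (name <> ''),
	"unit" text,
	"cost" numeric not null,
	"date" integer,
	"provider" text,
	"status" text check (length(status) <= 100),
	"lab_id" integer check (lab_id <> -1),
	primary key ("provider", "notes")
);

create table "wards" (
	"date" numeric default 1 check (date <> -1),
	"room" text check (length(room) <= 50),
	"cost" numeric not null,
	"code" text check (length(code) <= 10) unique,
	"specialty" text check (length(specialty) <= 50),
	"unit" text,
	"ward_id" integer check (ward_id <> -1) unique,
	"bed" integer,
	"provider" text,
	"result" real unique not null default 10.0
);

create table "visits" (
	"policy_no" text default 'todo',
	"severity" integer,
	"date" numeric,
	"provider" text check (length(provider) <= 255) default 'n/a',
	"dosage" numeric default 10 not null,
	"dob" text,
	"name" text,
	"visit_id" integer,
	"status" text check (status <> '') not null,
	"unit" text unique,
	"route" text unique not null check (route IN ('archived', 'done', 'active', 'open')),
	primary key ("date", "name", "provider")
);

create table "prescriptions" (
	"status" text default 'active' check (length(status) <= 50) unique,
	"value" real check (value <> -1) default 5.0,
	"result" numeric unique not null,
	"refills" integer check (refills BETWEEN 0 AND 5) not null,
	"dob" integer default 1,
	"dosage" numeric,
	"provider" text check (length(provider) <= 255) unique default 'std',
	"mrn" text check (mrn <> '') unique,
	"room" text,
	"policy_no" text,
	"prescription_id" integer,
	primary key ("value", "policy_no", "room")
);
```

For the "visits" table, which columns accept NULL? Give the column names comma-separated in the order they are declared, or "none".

- policy_no: DEFAULT only fills an omitted column; an explicit NULL is still allowed → nullable.
- severity: no NOT NULL constraint applies → nullable.
- date: part of the PRIMARY KEY, which implies NOT NULL → not nullable.
- provider: part of the PRIMARY KEY, which implies NOT NULL → not nullable.
- dosage: declared NOT NULL → not nullable.
- dob: no NOT NULL constraint applies → nullable.
- name: part of the PRIMARY KEY, which implies NOT NULL → not nullable.
- visit_id: no NOT NULL constraint applies → nullable.
- status: declared NOT NULL → not nullable.
- unit: UNIQUE does not imply NOT NULL → nullable.
- route: declared NOT NULL → not nullable.

policy_no, severity, dob, visit_id, unit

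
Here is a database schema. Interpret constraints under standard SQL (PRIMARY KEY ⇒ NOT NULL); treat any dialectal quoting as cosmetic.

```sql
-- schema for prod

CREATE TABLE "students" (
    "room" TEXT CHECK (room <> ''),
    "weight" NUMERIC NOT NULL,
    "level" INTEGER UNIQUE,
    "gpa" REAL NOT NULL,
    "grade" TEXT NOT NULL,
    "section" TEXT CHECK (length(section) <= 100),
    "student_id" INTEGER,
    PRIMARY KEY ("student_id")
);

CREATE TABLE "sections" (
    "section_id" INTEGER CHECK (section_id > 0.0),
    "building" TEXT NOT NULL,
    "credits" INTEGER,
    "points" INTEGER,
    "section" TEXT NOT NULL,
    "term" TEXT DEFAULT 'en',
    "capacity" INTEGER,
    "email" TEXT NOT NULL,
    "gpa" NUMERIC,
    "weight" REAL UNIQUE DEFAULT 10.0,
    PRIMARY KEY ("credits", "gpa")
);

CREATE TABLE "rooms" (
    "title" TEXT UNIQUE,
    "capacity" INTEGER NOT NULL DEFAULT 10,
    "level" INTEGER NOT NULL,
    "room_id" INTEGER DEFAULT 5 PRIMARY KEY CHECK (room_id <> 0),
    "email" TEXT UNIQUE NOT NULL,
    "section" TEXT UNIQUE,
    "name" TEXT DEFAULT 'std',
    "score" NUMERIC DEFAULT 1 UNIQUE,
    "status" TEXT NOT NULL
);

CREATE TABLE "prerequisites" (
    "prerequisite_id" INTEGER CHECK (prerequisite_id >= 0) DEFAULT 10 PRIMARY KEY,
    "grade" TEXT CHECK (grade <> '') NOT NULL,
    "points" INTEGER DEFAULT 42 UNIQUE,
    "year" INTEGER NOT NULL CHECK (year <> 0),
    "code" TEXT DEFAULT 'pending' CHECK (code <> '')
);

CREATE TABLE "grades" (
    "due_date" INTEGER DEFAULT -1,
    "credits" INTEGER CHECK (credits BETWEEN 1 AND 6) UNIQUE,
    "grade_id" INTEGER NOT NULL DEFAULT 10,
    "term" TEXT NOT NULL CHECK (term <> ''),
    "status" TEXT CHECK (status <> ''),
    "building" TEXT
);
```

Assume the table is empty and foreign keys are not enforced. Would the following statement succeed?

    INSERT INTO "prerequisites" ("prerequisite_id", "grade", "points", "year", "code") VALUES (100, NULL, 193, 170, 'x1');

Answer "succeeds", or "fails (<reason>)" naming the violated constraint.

fails (NOT NULL on grade)

grade is explicitly set to NULL, but grade is declared NOT NULL.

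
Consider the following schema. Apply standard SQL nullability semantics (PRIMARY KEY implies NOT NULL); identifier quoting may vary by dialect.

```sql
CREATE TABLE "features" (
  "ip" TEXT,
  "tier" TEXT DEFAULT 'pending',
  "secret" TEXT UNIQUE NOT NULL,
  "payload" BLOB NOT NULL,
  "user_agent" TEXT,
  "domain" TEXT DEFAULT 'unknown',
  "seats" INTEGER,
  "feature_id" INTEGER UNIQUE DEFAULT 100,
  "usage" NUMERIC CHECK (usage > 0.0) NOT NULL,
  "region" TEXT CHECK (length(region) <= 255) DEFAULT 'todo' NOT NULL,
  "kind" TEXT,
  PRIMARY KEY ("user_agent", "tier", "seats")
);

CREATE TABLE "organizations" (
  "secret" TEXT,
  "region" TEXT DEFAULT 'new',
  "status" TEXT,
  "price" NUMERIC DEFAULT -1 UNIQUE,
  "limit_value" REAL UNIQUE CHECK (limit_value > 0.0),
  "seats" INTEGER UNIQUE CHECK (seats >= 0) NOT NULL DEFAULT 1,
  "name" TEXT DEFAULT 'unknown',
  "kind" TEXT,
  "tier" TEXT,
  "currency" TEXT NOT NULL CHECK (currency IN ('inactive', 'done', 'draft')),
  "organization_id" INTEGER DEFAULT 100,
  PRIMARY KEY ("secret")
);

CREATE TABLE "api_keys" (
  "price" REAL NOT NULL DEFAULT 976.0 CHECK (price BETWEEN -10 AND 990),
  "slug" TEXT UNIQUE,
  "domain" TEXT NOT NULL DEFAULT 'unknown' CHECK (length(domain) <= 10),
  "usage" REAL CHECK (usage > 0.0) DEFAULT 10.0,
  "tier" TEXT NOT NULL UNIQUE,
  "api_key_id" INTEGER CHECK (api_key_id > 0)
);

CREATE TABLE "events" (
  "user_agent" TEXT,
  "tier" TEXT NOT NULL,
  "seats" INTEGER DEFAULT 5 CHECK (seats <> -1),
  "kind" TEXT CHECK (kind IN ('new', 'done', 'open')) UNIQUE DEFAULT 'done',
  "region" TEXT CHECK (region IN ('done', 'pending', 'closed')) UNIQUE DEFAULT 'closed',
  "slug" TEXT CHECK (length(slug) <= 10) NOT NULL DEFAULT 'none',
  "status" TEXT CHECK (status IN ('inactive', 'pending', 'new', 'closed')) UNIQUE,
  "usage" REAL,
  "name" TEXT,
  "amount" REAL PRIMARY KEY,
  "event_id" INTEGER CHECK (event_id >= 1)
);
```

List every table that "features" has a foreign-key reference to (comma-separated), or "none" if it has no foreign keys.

none

No column in features has a REFERENCES clause.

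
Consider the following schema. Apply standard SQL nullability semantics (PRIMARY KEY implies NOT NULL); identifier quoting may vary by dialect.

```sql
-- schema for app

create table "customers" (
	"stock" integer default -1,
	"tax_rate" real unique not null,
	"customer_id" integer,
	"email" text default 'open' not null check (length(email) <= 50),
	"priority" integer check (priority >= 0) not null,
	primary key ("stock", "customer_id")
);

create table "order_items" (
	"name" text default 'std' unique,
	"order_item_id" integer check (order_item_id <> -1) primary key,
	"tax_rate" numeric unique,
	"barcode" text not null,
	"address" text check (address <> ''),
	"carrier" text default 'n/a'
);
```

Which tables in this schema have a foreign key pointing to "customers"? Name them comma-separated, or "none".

none

No REFERENCES clause anywhere in the schema names customers.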